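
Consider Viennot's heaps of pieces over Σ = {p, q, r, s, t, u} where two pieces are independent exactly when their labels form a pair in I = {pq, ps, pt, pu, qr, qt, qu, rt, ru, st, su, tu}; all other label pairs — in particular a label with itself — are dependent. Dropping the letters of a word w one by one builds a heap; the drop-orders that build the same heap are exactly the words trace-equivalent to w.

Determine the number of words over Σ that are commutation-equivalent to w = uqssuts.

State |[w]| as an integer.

#0=u has no predecessor
#1=q has no predecessor
#2=s depends on [1:q]
#3=s depends on [2:s]
#4=u depends on [0:u]
#5=t has no predecessor
#6=s depends on [3:s]
sources: [0:u, 1:q, 5:t]
N(rest) = Σ N(rest − s) over sources s of rest; N(one piece) = 1:
  size 1 → [4]=1  [5]=1  [6]=1
  size 2 → [0,4]=1  [3,6]=1  [4,5]=2  [4,6]=2  [5,6]=2
  size 3 → [0,4,5]=3  [0,4,6]=3  [2,3,6]=1  [3,4,6]=3  [3,5,6]=3  [4,5,6]=6
  size 4 → [0,3,4,6]=6  [0,4,5,6]=12  [1,2,3,6]=1  [2,3,4,6]=4  [2,3,5,6]=4  [3,4,5,6]=12
  size 5 → [0,2,3,4,6]=10  [0,3,4,5,6]=30  [1,2,3,4,6]=5  [1,2,3,5,6]=5  [2,3,4,5,6]=20
  first=0(u) contributes 30
  first=1(q) contributes 60
  first=5(t) contributes 15
|[w]| = 105

105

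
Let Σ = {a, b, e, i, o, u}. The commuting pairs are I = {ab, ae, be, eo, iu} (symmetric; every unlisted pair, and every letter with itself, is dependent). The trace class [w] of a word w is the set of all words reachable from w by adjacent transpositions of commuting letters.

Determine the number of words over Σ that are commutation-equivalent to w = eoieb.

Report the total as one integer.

drop 0:e onto floor
drop 1:o onto floor
drop 2:i onto {0:e, 1:o}
drop 3:e onto {2:i}
drop 4:b onto {2:i}
ground layer = {0:e, 1:o}
drop-orders for the pieces not yet dropped (sum over which currently-grounded one goes next):
  1 to go: {3} 1  {4} 1
  2 to go: {3,4} 2
  3 to go: {2,3,4} 2
  if 0:e drops first: 2 orders
  if 1:o drops first: 2 orders
heap linearizations: 4

4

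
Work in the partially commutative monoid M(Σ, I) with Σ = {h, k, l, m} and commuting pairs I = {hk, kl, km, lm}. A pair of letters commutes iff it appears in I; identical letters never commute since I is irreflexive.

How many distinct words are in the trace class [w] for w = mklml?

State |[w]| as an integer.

piece 0:m — minimal
piece 1:k — minimal
piece 2:l — minimal
piece 3:m rests on {0:m}
piece 4:l rests on {2:l}
minimal pieces: {0:m, 1:k, 2:l}
ways to finish when only these pieces remain (= sum over removing one remaining piece with nothing left below it):
  1 left: {1}→1  {3}→1  {4}→1
  2 left: {0,3}→1  {1,3}→2  {1,4}→2  {2,4}→1  {3,4}→2
  3 left: {0,1,3}→3  {0,3,4}→3  {1,2,4}→3  {1,3,4}→6  {2,3,4}→3
  placing 0:m first → 12 extensions
  placing 1:k first → 6 extensions
  placing 2:l first → 12 extensions
total linear extensions = 30

30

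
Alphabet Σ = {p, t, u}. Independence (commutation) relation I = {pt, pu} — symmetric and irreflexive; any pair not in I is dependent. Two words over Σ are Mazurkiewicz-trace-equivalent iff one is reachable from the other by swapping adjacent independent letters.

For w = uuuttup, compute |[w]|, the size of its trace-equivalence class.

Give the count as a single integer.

7

piece 0:u — minimal
piece 1:u rests on {0:u}
piece 2:u rests on {1:u}
piece 3:t rests on {2:u}
piece 4:t rests on {3:t}
piece 5:u rests on {4:t}
piece 6:p — minimal
minimal pieces: {0:u, 6:p}
ways to finish when only these pieces remain (= sum over removing one remaining piece with nothing left below it):
  1 left: {5}→1  {6}→1
  2 left: {4,5}→1  {5,6}→2
  3 left: {3,4,5}→1  {4,5,6}→3
  4 left: {2,3,4,5}→1  {3,4,5,6}→4
  5 left: {1,2,3,4,5}→1  {2,3,4,5,6}→5
  placing 0:u first → 6 extensions
  placing 6:p first → 1 extensions
total linear extensions = 7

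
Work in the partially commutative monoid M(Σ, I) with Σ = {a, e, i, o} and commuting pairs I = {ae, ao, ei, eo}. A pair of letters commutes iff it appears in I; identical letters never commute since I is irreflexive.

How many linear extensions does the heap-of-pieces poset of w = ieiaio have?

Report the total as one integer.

6

0(i) covers ∅
1(e) covers ∅
2(i) covers 0:i
3(a) covers 2:i
4(i) covers 3:a
5(o) covers 4:i
floor of heap: 0:i, 1:e
completions by unplaced set U, small U first (add the entries for U minus each lowest piece of U):
  |U|=1: {1}:1  {5}:1
  |U|=2: {1,5}:2  {4,5}:1
  |U|=3: {1,4,5}:3  {3,4,5}:1
  |U|=4: {1,3,4,5}:4  {2,3,4,5}:1
  start at 0(i): 5
  start at 1(e): 1
sum over floor = 6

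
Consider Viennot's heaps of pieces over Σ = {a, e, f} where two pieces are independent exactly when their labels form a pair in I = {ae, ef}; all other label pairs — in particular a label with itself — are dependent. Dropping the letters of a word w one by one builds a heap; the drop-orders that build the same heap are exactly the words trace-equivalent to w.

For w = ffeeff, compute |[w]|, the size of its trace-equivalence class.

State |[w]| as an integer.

#0=f has no predecessor
#1=f depends on [0:f]
#2=e has no predecessor
#3=e depends on [2:e]
#4=f depends on [1:f]
#5=f depends on [4:f]
sources: [0:f, 2:e]
N(rest) = Σ N(rest − s) over sources s of rest; N(one piece) = 1:
  size 1 → [3]=1  [5]=1
  size 2 → [2,3]=1  [3,5]=2  [4,5]=1
  size 3 → [1,4,5]=1  [2,3,5]=3  [3,4,5]=3
  size 4 → [0,1,4,5]=1  [1,3,4,5]=4  [2,3,4,5]=6
  first=0(f) contributes 10
  first=2(e) contributes 5
|[w]| = 15

15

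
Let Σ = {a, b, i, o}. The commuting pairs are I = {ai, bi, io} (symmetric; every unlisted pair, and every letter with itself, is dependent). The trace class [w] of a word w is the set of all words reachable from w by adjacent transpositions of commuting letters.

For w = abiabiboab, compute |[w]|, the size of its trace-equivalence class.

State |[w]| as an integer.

45

#0=a has no predecessor
#1=b depends on [0:a]
#2=i has no predecessor
#3=a depends on [1:b]
#4=b depends on [3:a]
#5=i depends on [2:i]
#6=b depends on [4:b]
#7=o depends on [6:b]
#8=a depends on [7:o]
#9=b depends on [8:a]
sources: [0:a, 2:i]
N(rest) = Σ N(rest − s) over sources s of rest; N(one piece) = 1:
  size 1 → [5]=1  [9]=1
  size 2 → [2,5]=1  [5,9]=2  [8,9]=1
  size 3 → [2,5,9]=3  [5,8,9]=3  [7,8,9]=1
  size 4 → [2,5,8,9]=6  [5,7,8,9]=4  [6,7,8,9]=1
  size 5 → [2,5,7,8,9]=10  [4,6,7,8,9]=1  [5,6,7,8,9]=5
  size 6 → [2,5,6,7,8,9]=15  [3,4,6,7,8,9]=1  [4,5,6,7,8,9]=6
  size 7 → [1,3,4,6,7,8,9]=1  [2,4,5,6,7,8,9]=21  [3,4,5,6,7,8,9]=7
  size 8 → [0,1,3,4,6,7,8,9]=1  [1,3,4,5,6,7,8,9]=8  [2,3,4,5,6,7,8,9]=28
  first=0(a) contributes 36
  first=2(i) contributes 9
|[w]| = 45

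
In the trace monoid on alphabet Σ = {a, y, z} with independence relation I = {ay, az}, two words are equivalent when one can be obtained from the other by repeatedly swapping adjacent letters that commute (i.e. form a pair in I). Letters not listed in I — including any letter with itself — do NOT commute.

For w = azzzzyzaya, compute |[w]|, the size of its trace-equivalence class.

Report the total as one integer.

120

piece 0:a — minimal
piece 1:z — minimal
piece 2:z rests on {1:z}
piece 3:z rests on {2:z}
piece 4:z rests on {3:z}
piece 5:y rests on {4:z}
piece 6:z rests on {5:y}
piece 7:a rests on {0:a}
piece 8:y rests on {6:z}
piece 9:a rests on {7:a}
minimal pieces: {0:a, 1:z}
ways to finish when only these pieces remain (= sum over removing one remaining piece with nothing left below it):
  1 left: {8}→1  {9}→1
  2 left: {6,8}→1  {7,9}→1  {8,9}→2
  3 left: {0,7,9}→1  {5,6,8}→1  {6,8,9}→3  {7,8,9}→3
  4 left: {0,7,8,9}→4  {4,5,6,8}→1  {5,6,8,9}→4  {6,7,8,9}→6
  5 left: {0,6,7,8,9}→10  {3,4,5,6,8}→1  {4,5,6,8,9}→5  {5,6,7,8,9}→10
  6 left: {0,5,6,7,8,9}→20  {2,3,4,5,6,8}→1  {3,4,5,6,8,9}→6  {4,5,6,7,8,9}→15
  7 left: {0,4,5,6,7,8,9}→35  {1,2,3,4,5,6,8}→1  {2,3,4,5,6,8,9}→7  {3,4,5,6,7,8,9}→21
  8 left: {0,3,4,5,6,7,8,9}→56  {1,2,3,4,5,6,8,9}→8  {2,3,4,5,6,7,8,9}→28
  placing 0:a first → 36 extensions
  placing 1:z first → 84 extensions
total linear extensions = 120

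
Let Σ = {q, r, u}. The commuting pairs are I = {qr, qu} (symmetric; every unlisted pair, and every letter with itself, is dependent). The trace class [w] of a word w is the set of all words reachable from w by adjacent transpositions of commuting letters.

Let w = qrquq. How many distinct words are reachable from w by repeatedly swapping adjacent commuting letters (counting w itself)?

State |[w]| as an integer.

10

0(q) covers ∅
1(r) covers ∅
2(q) covers 0:q
3(u) covers 1:r
4(q) covers 2:q
floor of heap: 0:q, 1:r
completions by unplaced set U, small U first (add the entries for U minus each lowest piece of U):
  |U|=1: {3}:1  {4}:1
  |U|=2: {1,3}:1  {2,4}:1  {3,4}:2
  |U|=3: {0,2,4}:1  {1,3,4}:3  {2,3,4}:3
  start at 0(q): 6
  start at 1(r): 4
sum over floor = 10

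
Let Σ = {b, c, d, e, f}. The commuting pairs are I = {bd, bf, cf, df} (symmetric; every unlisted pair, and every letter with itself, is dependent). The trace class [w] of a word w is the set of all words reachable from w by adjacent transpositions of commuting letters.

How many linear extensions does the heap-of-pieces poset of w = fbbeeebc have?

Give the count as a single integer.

drop 0:f onto floor
drop 1:b onto floor
drop 2:b onto {1:b}
drop 3:e onto {0:f, 2:b}
drop 4:e onto {3:e}
drop 5:e onto {4:e}
drop 6:b onto {5:e}
drop 7:c onto {6:b}
ground layer = {0:f, 1:b}
drop-orders for the pieces not yet dropped (sum over which currently-grounded one goes next):
  1 to go: {7} 1
  2 to go: {6,7} 1
  3 to go: {5,6,7} 1
  4 to go: {4,5,6,7} 1
  5 to go: {3,4,5,6,7} 1
  6 to go: {0,3,4,5,6,7} 1  {2,3,4,5,6,7} 1
  if 0:f drops first: 1 orders
  if 1:b drops first: 2 orders
heap linearizations: 3

3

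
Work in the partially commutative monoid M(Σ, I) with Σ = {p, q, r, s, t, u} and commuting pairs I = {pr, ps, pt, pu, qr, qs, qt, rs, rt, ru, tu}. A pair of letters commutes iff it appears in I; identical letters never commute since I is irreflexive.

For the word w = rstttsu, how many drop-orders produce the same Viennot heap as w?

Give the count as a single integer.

#0=r has no predecessor
#1=s has no predecessor
#2=t depends on [1:s]
#3=t depends on [2:t]
#4=t depends on [3:t]
#5=s depends on [4:t]
#6=u depends on [5:s]
sources: [0:r, 1:s]
N(rest) = Σ N(rest − s) over sources s of rest; N(one piece) = 1:
  size 1 → [0]=1  [6]=1
  size 2 → [0,6]=2  [5,6]=1
  size 3 → [0,5,6]=3  [4,5,6]=1
  size 4 → [0,4,5,6]=4  [3,4,5,6]=1
  size 5 → [0,3,4,5,6]=5  [2,3,4,5,6]=1
  first=0(r) contributes 1
  first=1(s) contributes 6
|[w]| = 7

7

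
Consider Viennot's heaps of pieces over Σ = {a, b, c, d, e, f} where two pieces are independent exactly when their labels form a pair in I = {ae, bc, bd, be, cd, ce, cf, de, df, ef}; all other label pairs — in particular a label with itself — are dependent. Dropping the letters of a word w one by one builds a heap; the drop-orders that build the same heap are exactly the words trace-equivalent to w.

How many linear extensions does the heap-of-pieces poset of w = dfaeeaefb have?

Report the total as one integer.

#0=d has no predecessor
#1=f has no predecessor
#2=a depends on [0:d, 1:f]
#3=e has no predecessor
#4=e depends on [3:e]
#5=a depends on [2:a]
#6=e depends on [4:e]
#7=f depends on [5:a]
#8=b depends on [7:f]
sources: [0:d, 1:f, 3:e]
N(rest) = Σ N(rest − s) over sources s of rest; N(one piece) = 1:
  size 1 → [6]=1  [8]=1
  size 2 → [4,6]=1  [6,8]=2  [7,8]=1
  size 3 → [3,4,6]=1  [4,6,8]=3  [5,7,8]=1  [6,7,8]=3
  size 4 → [2,5,7,8]=1  [3,4,6,8]=4  [4,6,7,8]=6  [5,6,7,8]=4
  size 5 → [0,2,5,7,8]=1  [1,2,5,7,8]=1  [2,5,6,7,8]=5  [3,4,6,7,8]=10  [4,5,6,7,8]=10
  size 6 → [0,1,2,5,7,8]=2  [0,2,5,6,7,8]=6  [1,2,5,6,7,8]=6  [2,4,5,6,7,8]=15  [3,4,5,6,7,8]=20
  size 7 → [0,1,2,5,6,7,8]=14  [0,2,4,5,6,7,8]=21  [1,2,4,5,6,7,8]=21  [2,3,4,5,6,7,8]=35
  first=0(d) contributes 56
  first=1(f) contributes 56
  first=3(e) contributes 56
|[w]| = 168

168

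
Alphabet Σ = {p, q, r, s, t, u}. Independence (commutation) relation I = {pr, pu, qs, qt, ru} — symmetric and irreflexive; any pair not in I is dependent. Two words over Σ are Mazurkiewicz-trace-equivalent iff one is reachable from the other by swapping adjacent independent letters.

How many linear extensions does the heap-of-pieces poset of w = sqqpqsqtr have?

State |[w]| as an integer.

18

#0=s has no predecessor
#1=q has no predecessor
#2=q depends on [1:q]
#3=p depends on [0:s, 2:q]
#4=q depends on [3:p]
#5=s depends on [3:p]
#6=q depends on [4:q]
#7=t depends on [5:s]
#8=r depends on [6:q, 7:t]
sources: [0:s, 1:q]
N(rest) = Σ N(rest − s) over sources s of rest; N(one piece) = 1:
  size 1 → [8]=1
  size 2 → [6,8]=1  [7,8]=1
  size 3 → [4,6,8]=1  [5,7,8]=1  [6,7,8]=2
  size 4 → [4,6,7,8]=3  [5,6,7,8]=3
  size 5 → [4,5,6,7,8]=6
  size 6 → [3,4,5,6,7,8]=6
  size 7 → [0,3,4,5,6,7,8]=6  [2,3,4,5,6,7,8]=6
  first=0(s) contributes 6
  first=1(q) contributes 12
|[w]| = 18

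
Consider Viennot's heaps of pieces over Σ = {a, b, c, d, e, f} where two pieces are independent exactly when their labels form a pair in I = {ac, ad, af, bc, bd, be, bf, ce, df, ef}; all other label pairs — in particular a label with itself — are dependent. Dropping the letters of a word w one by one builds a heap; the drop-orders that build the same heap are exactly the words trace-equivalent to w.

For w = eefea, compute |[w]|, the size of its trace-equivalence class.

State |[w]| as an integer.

5

0(e) covers ∅
1(e) covers 0:e
2(f) covers ∅
3(e) covers 1:e
4(a) covers 3:e
floor of heap: 0:e, 2:f
completions by unplaced set U, small U first (add the entries for U minus each lowest piece of U):
  |U|=1: {2}:1  {4}:1
  |U|=2: {2,4}:2  {3,4}:1
  |U|=3: {1,3,4}:1  {2,3,4}:3
  start at 0(e): 4
  start at 2(f): 1
sum over floor = 5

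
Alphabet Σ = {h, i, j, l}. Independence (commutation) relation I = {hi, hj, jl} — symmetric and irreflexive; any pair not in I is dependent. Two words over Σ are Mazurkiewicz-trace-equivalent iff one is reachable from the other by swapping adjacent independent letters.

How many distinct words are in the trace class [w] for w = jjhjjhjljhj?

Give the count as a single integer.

330

0(j) covers ∅
1(j) covers 0:j
2(h) covers ∅
3(j) covers 1:j
4(j) covers 3:j
5(h) covers 2:h
6(j) covers 4:j
7(l) covers 5:h
8(j) covers 6:j
9(h) covers 7:l
10(j) covers 8:j
floor of heap: 0:j, 2:h
completions by unplaced set U, small U first (add the entries for U minus each lowest piece of U):
  |U|=1: {9}:1  {10}:1
  |U|=2: {7,9}:1  {8,10}:1  {9,10}:2
  |U|=3: {5,7,9}:1  {6,8,10}:1  {7,9,10}:3  {8,9,10}:3
  |U|=4: {2,5,7,9}:1  {4,6,8,10}:1  {5,7,9,10}:4  {6,8,9,10}:4  {7,8,9,10}:6
  |U|=5: {2,5,7,9,10}:5  {3,4,6,8,10}:1  {4,6,8,9,10}:5  {5,7,8,9,10}:10  {6,7,8,9,10}:10
  |U|=6: {1,3,4,6,8,10}:1  {2,5,7,8,9,10}:15  {3,4,6,8,9,10}:6  {4,6,7,8,9,10}:15  {5,6,7,8,9,10}:20
  |U|=7: {0,1,3,4,6,8,10}:1  {1,3,4,6,8,9,10}:7  {2,5,6,7,8,9,10}:35  {3,4,6,7,8,9,10}:21  {4,5,6,7,8,9,10}:35
  |U|=8: {0,1,3,4,6,8,9,10}:8  {1,3,4,6,7,8,9,10}:28  {2,4,5,6,7,8,9,10}:70  {3,4,5,6,7,8,9,10}:56
  |U|=9: {0,1,3,4,6,7,8,9,10}:36  {1,3,4,5,6,7,8,9,10}:84  {2,3,4,5,6,7,8,9,10}:126
  start at 0(j): 210
  start at 2(h): 120
sum over floor = 330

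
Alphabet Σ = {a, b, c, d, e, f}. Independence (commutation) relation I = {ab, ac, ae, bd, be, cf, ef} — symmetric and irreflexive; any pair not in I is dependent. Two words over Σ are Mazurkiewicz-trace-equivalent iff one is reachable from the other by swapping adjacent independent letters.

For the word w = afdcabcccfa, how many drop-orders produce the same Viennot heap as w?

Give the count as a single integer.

40

0(a) covers ∅
1(f) covers 0:a
2(d) covers 1:f
3(c) covers 2:d
4(a) covers 2:d
5(b) covers 3:c
6(c) covers 5:b
7(c) covers 6:c
8(c) covers 7:c
9(f) covers 4:a, 5:b
10(a) covers 9:f
floor of heap: 0:a
completions by unplaced set U, small U first (add the entries for U minus each lowest piece of U):
  |U|=1: {8}:1  {10}:1
  |U|=2: {7,8}:1  {8,10}:2  {9,10}:1
  |U|=3: {4,9,10}:1  {6,7,8}:1  {7,8,10}:3  {8,9,10}:3
  |U|=4: {4,8,9,10}:4  {6,7,8,10}:4  {7,8,9,10}:6
  |U|=5: {4,7,8,9,10}:10  {6,7,8,9,10}:10
  |U|=6: {4,6,7,8,9,10}:20  {5,6,7,8,9,10}:10
  |U|=7: {3,5,6,7,8,9,10}:10  {4,5,6,7,8,9,10}:30
  |U|=8: {3,4,5,6,7,8,9,10}:40
  |U|=9: {2,3,4,5,6,7,8,9,10}:40
  start at 0(a): 40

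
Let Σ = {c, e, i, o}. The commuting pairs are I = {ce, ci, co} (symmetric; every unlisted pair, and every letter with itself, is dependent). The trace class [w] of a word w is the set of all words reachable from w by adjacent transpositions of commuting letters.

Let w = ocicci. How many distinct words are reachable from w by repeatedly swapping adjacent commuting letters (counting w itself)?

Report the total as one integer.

20

piece 0:o — minimal
piece 1:c — minimal
piece 2:i rests on {0:o}
piece 3:c rests on {1:c}
piece 4:c rests on {3:c}
piece 5:i rests on {2:i}
minimal pieces: {0:o, 1:c}
ways to finish when only these pieces remain (= sum over removing one remaining piece with nothing left below it):
  1 left: {4}→1  {5}→1
  2 left: {2,5}→1  {3,4}→1  {4,5}→2
  3 left: {0,2,5}→1  {1,3,4}→1  {2,4,5}→3  {3,4,5}→3
  4 left: {0,2,4,5}→4  {1,3,4,5}→4  {2,3,4,5}→6
  placing 0:o first → 10 extensions
  placing 1:c first → 10 extensions
total linear extensions = 20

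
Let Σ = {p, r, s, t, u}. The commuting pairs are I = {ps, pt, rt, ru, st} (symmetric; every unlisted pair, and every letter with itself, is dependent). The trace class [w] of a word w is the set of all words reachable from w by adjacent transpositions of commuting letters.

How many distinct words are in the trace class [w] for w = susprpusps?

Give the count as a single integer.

6

piece 0:s — minimal
piece 1:u rests on {0:s}
piece 2:s rests on {1:u}
piece 3:p rests on {1:u}
piece 4:r rests on {2:s, 3:p}
piece 5:p rests on {4:r}
piece 6:u rests on {5:p}
piece 7:s rests on {6:u}
piece 8:p rests on {6:u}
piece 9:s rests on {7:s}
minimal pieces: {0:s}
ways to finish when only these pieces remain (= sum over removing one remaining piece with nothing left below it):
  1 left: {8}→1  {9}→1
  2 left: {7,9}→1  {8,9}→2
  3 left: {7,8,9}→3
  4 left: {6,7,8,9}→3
  5 left: {5,6,7,8,9}→3
  6 left: {4,5,6,7,8,9}→3
  7 left: {2,4,5,6,7,8,9}→3  {3,4,5,6,7,8,9}→3
  8 left: {2,3,4,5,6,7,8,9}→6
  placing 0:s first → 6 extensions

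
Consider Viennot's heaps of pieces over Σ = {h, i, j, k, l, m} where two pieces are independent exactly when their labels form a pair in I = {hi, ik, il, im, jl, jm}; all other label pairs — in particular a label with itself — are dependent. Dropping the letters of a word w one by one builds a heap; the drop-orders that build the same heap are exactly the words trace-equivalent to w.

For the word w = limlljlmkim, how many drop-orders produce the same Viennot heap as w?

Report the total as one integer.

drop 0:l onto floor
drop 1:i onto floor
drop 2:m onto {0:l}
drop 3:l onto {2:m}
drop 4:l onto {3:l}
drop 5:j onto {1:i}
drop 6:l onto {4:l}
drop 7:m onto {6:l}
drop 8:k onto {5:j, 7:m}
drop 9:i onto {5:j}
drop 10:m onto {8:k}
ground layer = {0:l, 1:i}
drop-orders for the pieces not yet dropped (sum over which currently-grounded one goes next):
  1 to go: {9} 1  {10} 1
  2 to go: {8,10} 1  {9,10} 2
  3 to go: {7,8,10} 1  {8,9,10} 3
  4 to go: {5,8,9,10} 3  {6,7,8,10} 1  {7,8,9,10} 4
  5 to go: {1,5,8,9,10} 3  {4,6,7,8,10} 1  {5,7,8,9,10} 7  {6,7,8,9,10} 5
  6 to go: {1,5,7,8,9,10} 10  {3,4,6,7,8,10} 1  {4,6,7,8,9,10} 6  {5,6,7,8,9,10} 12
  7 to go: {1,5,6,7,8,9,10} 22  {2,3,4,6,7,8,10} 1  {3,4,6,7,8,9,10} 7  {4,5,6,7,8,9,10} 18
  8 to go: {0,2,3,4,6,7,8,10} 1  {1,4,5,6,7,8,9,10} 40  {2,3,4,6,7,8,9,10} 8  {3,4,5,6,7,8,9,10} 25
  9 to go: {0,2,3,4,6,7,8,9,10} 9  {1,3,4,5,6,7,8,9,10} 65  {2,3,4,5,6,7,8,9,10} 33
  if 0:l drops first: 98 orders
  if 1:i drops first: 42 orders
heap linearizations: 140

140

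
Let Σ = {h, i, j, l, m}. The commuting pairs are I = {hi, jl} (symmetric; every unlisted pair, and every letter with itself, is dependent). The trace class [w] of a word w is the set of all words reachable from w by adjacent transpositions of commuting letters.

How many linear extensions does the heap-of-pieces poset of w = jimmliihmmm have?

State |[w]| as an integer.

3

0(j) covers ∅
1(i) covers 0:j
2(m) covers 1:i
3(m) covers 2:m
4(l) covers 3:m
5(i) covers 4:l
6(i) covers 5:i
7(h) covers 4:l
8(m) covers 6:i, 7:h
9(m) covers 8:m
10(m) covers 9:m
floor of heap: 0:j
completions by unplaced set U, small U first (add the entries for U minus each lowest piece of U):
  |U|=1: {10}:1
  |U|=2: {9,10}:1
  |U|=3: {8,9,10}:1
  |U|=4: {6,8,9,10}:1  {7,8,9,10}:1
  |U|=5: {5,6,8,9,10}:1  {6,7,8,9,10}:2
  |U|=6: {5,6,7,8,9,10}:3
  |U|=7: {4,5,6,7,8,9,10}:3
  |U|=8: {3,4,5,6,7,8,9,10}:3
  |U|=9: {2,3,4,5,6,7,8,9,10}:3
  start at 0(j): 3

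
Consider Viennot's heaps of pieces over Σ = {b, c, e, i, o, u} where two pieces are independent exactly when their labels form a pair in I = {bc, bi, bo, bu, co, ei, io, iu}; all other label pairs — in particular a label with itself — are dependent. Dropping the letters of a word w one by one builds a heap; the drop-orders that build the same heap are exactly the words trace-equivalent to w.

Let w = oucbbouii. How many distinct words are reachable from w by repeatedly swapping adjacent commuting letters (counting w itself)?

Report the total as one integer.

#0=o has no predecessor
#1=u depends on [0:o]
#2=c depends on [1:u]
#3=b has no predecessor
#4=b depends on [3:b]
#5=o depends on [1:u]
#6=u depends on [2:c, 5:o]
#7=i depends on [2:c]
#8=i depends on [7:i]
sources: [0:o, 3:b]
N(rest) = Σ N(rest − s) over sources s of rest; N(one piece) = 1:
  size 1 → [4]=1  [6]=1  [8]=1
  size 2 → [3,4]=1  [4,6]=2  [4,8]=2  [5,6]=1  [6,8]=2  [7,8]=1
  size 3 → [3,4,6]=3  [3,4,8]=3  [4,5,6]=3  [4,6,8]=6  [4,7,8]=3  [5,6,8]=3  [6,7,8]=3
  size 4 → [2,6,7,8]=3  [3,4,5,6]=6  [3,4,6,8]=12  [3,4,7,8]=6  [4,5,6,8]=12  [4,6,7,8]=12  [5,6,7,8]=6
  size 5 → [2,4,6,7,8]=15  [2,5,6,7,8]=9  [3,4,5,6,8]=30  [3,4,6,7,8]=30  [4,5,6,7,8]=30
  size 6 → [1,2,5,6,7,8]=9  [2,3,4,6,7,8]=45  [2,4,5,6,7,8]=54  [3,4,5,6,7,8]=90
  size 7 → [0,1,2,5,6,7,8]=9  [1,2,4,5,6,7,8]=63  [2,3,4,5,6,7,8]=189
  first=0(o) contributes 252
  first=3(b) contributes 72
|[w]| = 324

324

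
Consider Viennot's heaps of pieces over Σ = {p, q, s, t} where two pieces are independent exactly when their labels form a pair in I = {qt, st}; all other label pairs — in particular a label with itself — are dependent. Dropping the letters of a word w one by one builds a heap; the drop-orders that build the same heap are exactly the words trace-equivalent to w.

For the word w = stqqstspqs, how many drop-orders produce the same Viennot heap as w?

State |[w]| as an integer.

drop 0:s onto floor
drop 1:t onto floor
drop 2:q onto {0:s}
drop 3:q onto {2:q}
drop 4:s onto {3:q}
drop 5:t onto {1:t}
drop 6:s onto {4:s}
drop 7:p onto {5:t, 6:s}
drop 8:q onto {7:p}
drop 9:s onto {8:q}
ground layer = {0:s, 1:t}
drop-orders for the pieces not yet dropped (sum over which currently-grounded one goes next):
  1 to go: {9} 1
  2 to go: {8,9} 1
  3 to go: {7,8,9} 1
  4 to go: {5,7,8,9} 1  {6,7,8,9} 1
  5 to go: {1,5,7,8,9} 1  {4,6,7,8,9} 1  {5,6,7,8,9} 2
  6 to go: {1,5,6,7,8,9} 3  {3,4,6,7,8,9} 1  {4,5,6,7,8,9} 3
  7 to go: {1,4,5,6,7,8,9} 6  {2,3,4,6,7,8,9} 1  {3,4,5,6,7,8,9} 4
  8 to go: {0,2,3,4,6,7,8,9} 1  {1,3,4,5,6,7,8,9} 10  {2,3,4,5,6,7,8,9} 5
  if 0:s drops first: 15 orders
  if 1:t drops first: 6 orders
heap linearizations: 21

21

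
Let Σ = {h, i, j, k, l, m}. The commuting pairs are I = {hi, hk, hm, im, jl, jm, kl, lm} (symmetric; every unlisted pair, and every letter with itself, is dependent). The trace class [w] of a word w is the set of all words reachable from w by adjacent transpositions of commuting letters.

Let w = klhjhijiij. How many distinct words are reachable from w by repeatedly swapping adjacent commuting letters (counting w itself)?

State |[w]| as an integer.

drop 0:k onto floor
drop 1:l onto floor
drop 2:h onto {1:l}
drop 3:j onto {0:k, 2:h}
drop 4:h onto {3:j}
drop 5:i onto {3:j}
drop 6:j onto {4:h, 5:i}
drop 7:i onto {6:j}
drop 8:i onto {7:i}
drop 9:j onto {8:i}
ground layer = {0:k, 1:l}
drop-orders for the pieces not yet dropped (sum over which currently-grounded one goes next):
  1 to go: {9} 1
  2 to go: {8,9} 1
  3 to go: {7,8,9} 1
  4 to go: {6,7,8,9} 1
  5 to go: {4,6,7,8,9} 1  {5,6,7,8,9} 1
  6 to go: {4,5,6,7,8,9} 2
  7 to go: {3,4,5,6,7,8,9} 2
  8 to go: {0,3,4,5,6,7,8,9} 2  {2,3,4,5,6,7,8,9} 2
  if 0:k drops first: 2 orders
  if 1:l drops first: 4 orders
heap linearizations: 6

6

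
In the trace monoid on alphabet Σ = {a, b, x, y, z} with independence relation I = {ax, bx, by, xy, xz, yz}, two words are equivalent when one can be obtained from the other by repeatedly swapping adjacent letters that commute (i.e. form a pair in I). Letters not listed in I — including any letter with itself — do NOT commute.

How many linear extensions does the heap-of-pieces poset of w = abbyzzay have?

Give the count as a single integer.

drop 0:a onto floor
drop 1:b onto {0:a}
drop 2:b onto {1:b}
drop 3:y onto {0:a}
drop 4:z onto {2:b}
drop 5:z onto {4:z}
drop 6:a onto {3:y, 5:z}
drop 7:y onto {6:a}
ground layer = {0:a}
drop-orders for the pieces not yet dropped (sum over which currently-grounded one goes next):
  1 to go: {7} 1
  2 to go: {6,7} 1
  3 to go: {3,6,7} 1  {5,6,7} 1
  4 to go: {3,5,6,7} 2  {4,5,6,7} 1
  5 to go: {2,4,5,6,7} 1  {3,4,5,6,7} 3
  6 to go: {1,2,4,5,6,7} 1  {2,3,4,5,6,7} 4
  if 0:a drops first: 5 orders

5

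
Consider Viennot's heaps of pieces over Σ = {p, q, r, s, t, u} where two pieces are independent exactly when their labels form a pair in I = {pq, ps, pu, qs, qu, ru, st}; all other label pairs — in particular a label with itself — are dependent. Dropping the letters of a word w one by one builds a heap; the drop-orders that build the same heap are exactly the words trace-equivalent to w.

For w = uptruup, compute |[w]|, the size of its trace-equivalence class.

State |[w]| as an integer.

0(u) covers ∅
1(p) covers ∅
2(t) covers 0:u, 1:p
3(r) covers 2:t
4(u) covers 2:t
5(u) covers 4:u
6(p) covers 3:r
floor of heap: 0:u, 1:p
completions by unplaced set U, small U first (add the entries for U minus each lowest piece of U):
  |U|=1: {5}:1  {6}:1
  |U|=2: {3,6}:1  {4,5}:1  {5,6}:2
  |U|=3: {3,5,6}:3  {4,5,6}:3
  |U|=4: {3,4,5,6}:6
  |U|=5: {2,3,4,5,6}:6
  start at 0(u): 6
  start at 1(p): 6
sum over floor = 12

12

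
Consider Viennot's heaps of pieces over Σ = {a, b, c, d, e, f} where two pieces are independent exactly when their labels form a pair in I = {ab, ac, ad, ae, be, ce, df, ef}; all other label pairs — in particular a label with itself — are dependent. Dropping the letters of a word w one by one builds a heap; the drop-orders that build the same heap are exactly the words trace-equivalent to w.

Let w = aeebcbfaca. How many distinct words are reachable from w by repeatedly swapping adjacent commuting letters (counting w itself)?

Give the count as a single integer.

540

piece 0:a — minimal
piece 1:e — minimal
piece 2:e rests on {1:e}
piece 3:b — minimal
piece 4:c rests on {3:b}
piece 5:b rests on {4:c}
piece 6:f rests on {0:a, 5:b}
piece 7:a rests on {6:f}
piece 8:c rests on {6:f}
piece 9:a rests on {7:a}
minimal pieces: {0:a, 1:e, 3:b}
ways to finish when only these pieces remain (= sum over removing one remaining piece with nothing left below it):
  1 left: {2}→1  {8}→1  {9}→1
  2 left: {1,2}→1  {2,8}→2  {2,9}→2  {7,9}→1  {8,9}→2
  3 left: {1,2,8}→3  {1,2,9}→3  {2,7,9}→3  {2,8,9}→6  {7,8,9}→3
  4 left: {1,2,7,9}→6  {1,2,8,9}→12  {2,7,8,9}→12  {6,7,8,9}→3
  5 left: {0,6,7,8,9}→3  {1,2,7,8,9}→30  {2,6,7,8,9}→15  {5,6,7,8,9}→3
  6 left: {0,2,6,7,8,9}→18  {0,5,6,7,8,9}→6  {1,2,6,7,8,9}→45  {2,5,6,7,8,9}→18  {4,5,6,7,8,9}→3
  7 left: {0,1,2,6,7,8,9}→63  {0,2,5,6,7,8,9}→42  {0,4,5,6,7,8,9}→9  {1,2,5,6,7,8,9}→63  {2,4,5,6,7,8,9}→21  {3,4,5,6,7,8,9}→3
  8 left: {0,1,2,5,6,7,8,9}→168  {0,2,4,5,6,7,8,9}→72  {0,3,4,5,6,7,8,9}→12  {1,2,4,5,6,7,8,9}→84  {2,3,4,5,6,7,8,9}→24
  placing 0:a first → 108 extensions
  placing 1:e first → 108 extensions
  placing 3:b first → 324 extensions
total linear extensions = 540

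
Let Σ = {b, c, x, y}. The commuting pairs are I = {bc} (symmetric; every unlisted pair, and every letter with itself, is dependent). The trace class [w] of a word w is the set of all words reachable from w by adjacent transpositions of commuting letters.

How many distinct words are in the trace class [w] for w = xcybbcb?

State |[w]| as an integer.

drop 0:x onto floor
drop 1:c onto {0:x}
drop 2:y onto {1:c}
drop 3:b onto {2:y}
drop 4:b onto {3:b}
drop 5:c onto {2:y}
drop 6:b onto {4:b}
ground layer = {0:x}
drop-orders for the pieces not yet dropped (sum over which currently-grounded one goes next):
  1 to go: {5} 1  {6} 1
  2 to go: {4,6} 1  {5,6} 2
  3 to go: {3,4,6} 1  {4,5,6} 3
  4 to go: {3,4,5,6} 4
  5 to go: {2,3,4,5,6} 4
  if 0:x drops first: 4 orders

4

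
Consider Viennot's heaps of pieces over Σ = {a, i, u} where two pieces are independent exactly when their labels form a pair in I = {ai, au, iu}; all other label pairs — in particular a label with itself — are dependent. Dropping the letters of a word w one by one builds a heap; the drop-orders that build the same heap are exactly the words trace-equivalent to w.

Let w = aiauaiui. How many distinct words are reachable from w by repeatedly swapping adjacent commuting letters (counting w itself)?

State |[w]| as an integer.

#0=a has no predecessor
#1=i has no predecessor
#2=a depends on [0:a]
#3=u has no predecessor
#4=a depends on [2:a]
#5=i depends on [1:i]
#6=u depends on [3:u]
#7=i depends on [5:i]
sources: [0:a, 1:i, 3:u]
N(rest) = Σ N(rest − s) over sources s of rest; N(one piece) = 1:
  size 1 → [4]=1  [6]=1  [7]=1
  size 2 → [2,4]=1  [3,6]=1  [4,6]=2  [4,7]=2  [5,7]=1  [6,7]=2
  size 3 → [0,2,4]=1  [1,5,7]=1  [2,4,6]=3  [2,4,7]=3  [3,4,6]=3  [3,6,7]=3  [4,5,7]=3  [4,6,7]=6  [5,6,7]=3
  size 4 → [0,2,4,6]=4  [0,2,4,7]=4  [1,4,5,7]=4  [1,5,6,7]=4  [2,3,4,6]=6  [2,4,5,7]=6  [2,4,6,7]=12  [3,4,6,7]=12  [3,5,6,7]=6  [4,5,6,7]=12
  size 5 → [0,2,3,4,6]=10  [0,2,4,5,7]=10  [0,2,4,6,7]=20  [1,2,4,5,7]=10  [1,3,5,6,7]=10  [1,4,5,6,7]=20  [2,3,4,6,7]=30  [2,4,5,6,7]=30  [3,4,5,6,7]=30
  size 6 → [0,1,2,4,5,7]=20  [0,2,3,4,6,7]=60  [0,2,4,5,6,7]=60  [1,2,4,5,6,7]=60  [1,3,4,5,6,7]=60  [2,3,4,5,6,7]=90
  first=0(a) contributes 210
  first=1(i) contributes 210
  first=3(u) contributes 140
|[w]| = 560

560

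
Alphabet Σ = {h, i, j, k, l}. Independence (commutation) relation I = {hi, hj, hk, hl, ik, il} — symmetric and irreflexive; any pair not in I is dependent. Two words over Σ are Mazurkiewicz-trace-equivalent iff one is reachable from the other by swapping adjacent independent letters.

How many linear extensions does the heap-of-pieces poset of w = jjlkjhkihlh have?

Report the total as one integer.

495

#0=j has no predecessor
#1=j depends on [0:j]
#2=l depends on [1:j]
#3=k depends on [2:l]
#4=j depends on [3:k]
#5=h has no predecessor
#6=k depends on [4:j]
#7=i depends on [4:j]
#8=h depends on [5:h]
#9=l depends on [6:k]
#10=h depends on [8:h]
sources: [0:j, 5:h]
N(rest) = Σ N(rest − s) over sources s of rest; N(one piece) = 1:
  size 1 → [7]=1  [9]=1  [10]=1
  size 2 → [6,9]=1  [7,9]=2  [7,10]=2  [8,10]=1  [9,10]=2
  size 3 → [5,8,10]=1  [6,7,9]=3  [6,9,10]=3  [7,8,10]=3  [7,9,10]=6  [8,9,10]=3
  size 4 → [4,6,7,9]=3  [5,7,8,10]=4  [5,8,9,10]=4  [6,7,9,10]=12  [6,8,9,10]=6  [7,8,9,10]=12
  size 5 → [3,4,6,7,9]=3  [4,6,7,9,10]=15  [5,6,8,9,10]=10  [5,7,8,9,10]=20  [6,7,8,9,10]=30
  size 6 → [2,3,4,6,7,9]=3  [3,4,6,7,9,10]=18  [4,6,7,8,9,10]=45  [5,6,7,8,9,10]=60
  size 7 → [1,2,3,4,6,7,9]=3  [2,3,4,6,7,9,10]=21  [3,4,6,7,8,9,10]=63  [4,5,6,7,8,9,10]=105
  size 8 → [0,1,2,3,4,6,7,9]=3  [1,2,3,4,6,7,9,10]=24  [2,3,4,6,7,8,9,10]=84  [3,4,5,6,7,8,9,10]=168
  size 9 → [0,1,2,3,4,6,7,9,10]=27  [1,2,3,4,6,7,8,9,10]=108  [2,3,4,5,6,7,8,9,10]=252
  first=0(j) contributes 360
  first=5(h) contributes 135
|[w]| = 495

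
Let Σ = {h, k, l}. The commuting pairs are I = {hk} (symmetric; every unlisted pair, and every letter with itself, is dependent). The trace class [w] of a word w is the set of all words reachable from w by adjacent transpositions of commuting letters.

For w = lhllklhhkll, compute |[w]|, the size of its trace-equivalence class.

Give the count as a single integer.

3

drop 0:l onto floor
drop 1:h onto {0:l}
drop 2:l onto {1:h}
drop 3:l onto {2:l}
drop 4:k onto {3:l}
drop 5:l onto {4:k}
drop 6:h onto {5:l}
drop 7:h onto {6:h}
drop 8:k onto {5:l}
drop 9:l onto {7:h, 8:k}
drop 10:l onto {9:l}
ground layer = {0:l}
drop-orders for the pieces not yet dropped (sum over which currently-grounded one goes next):
  1 to go: {10} 1
  2 to go: {9,10} 1
  3 to go: {7,9,10} 1  {8,9,10} 1
  4 to go: {6,7,9,10} 1  {7,8,9,10} 2
  5 to go: {6,7,8,9,10} 3
  6 to go: {5,6,7,8,9,10} 3
  7 to go: {4,5,6,7,8,9,10} 3
  8 to go: {3,4,5,6,7,8,9,10} 3
  9 to go: {2,3,4,5,6,7,8,9,10} 3
  if 0:l drops first: 3 orders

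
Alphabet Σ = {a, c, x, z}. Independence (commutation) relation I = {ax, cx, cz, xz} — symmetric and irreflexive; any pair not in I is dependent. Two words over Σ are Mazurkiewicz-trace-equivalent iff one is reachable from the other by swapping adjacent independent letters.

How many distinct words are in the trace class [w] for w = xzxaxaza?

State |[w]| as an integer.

piece 0:x — minimal
piece 1:z — minimal
piece 2:x rests on {0:x}
piece 3:a rests on {1:z}
piece 4:x rests on {2:x}
piece 5:a rests on {3:a}
piece 6:z rests on {5:a}
piece 7:a rests on {6:z}
minimal pieces: {0:x, 1:z}
ways to finish when only these pieces remain (= sum over removing one remaining piece with nothing left below it):
  1 left: {4}→1  {7}→1
  2 left: {2,4}→1  {4,7}→2  {6,7}→1
  3 left: {0,2,4}→1  {2,4,7}→3  {4,6,7}→3  {5,6,7}→1
  4 left: {0,2,4,7}→4  {2,4,6,7}→6  {3,5,6,7}→1  {4,5,6,7}→4
  5 left: {0,2,4,6,7}→10  {1,3,5,6,7}→1  {2,4,5,6,7}→10  {3,4,5,6,7}→5
  6 left: {0,2,4,5,6,7}→20  {1,3,4,5,6,7}→6  {2,3,4,5,6,7}→15
  placing 0:x first → 21 extensions
  placing 1:z first → 35 extensions
total linear extensions = 56

56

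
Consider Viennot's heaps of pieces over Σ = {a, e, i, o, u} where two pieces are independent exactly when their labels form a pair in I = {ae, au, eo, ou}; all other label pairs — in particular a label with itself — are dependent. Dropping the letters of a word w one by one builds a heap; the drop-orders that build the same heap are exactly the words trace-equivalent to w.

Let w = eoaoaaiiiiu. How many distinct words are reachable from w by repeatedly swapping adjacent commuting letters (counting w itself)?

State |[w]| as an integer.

6

drop 0:e onto floor
drop 1:o onto floor
drop 2:a onto {1:o}
drop 3:o onto {2:a}
drop 4:a onto {3:o}
drop 5:a onto {4:a}
drop 6:i onto {0:e, 5:a}
drop 7:i onto {6:i}
drop 8:i onto {7:i}
drop 9:i onto {8:i}
drop 10:u onto {9:i}
ground layer = {0:e, 1:o}
drop-orders for the pieces not yet dropped (sum over which currently-grounded one goes next):
  1 to go: {10} 1
  2 to go: {9,10} 1
  3 to go: {8,9,10} 1
  4 to go: {7,8,9,10} 1
  5 to go: {6,7,8,9,10} 1
  6 to go: {0,6,7,8,9,10} 1  {5,6,7,8,9,10} 1
  7 to go: {0,5,6,7,8,9,10} 2  {4,5,6,7,8,9,10} 1
  8 to go: {0,4,5,6,7,8,9,10} 3  {3,4,5,6,7,8,9,10} 1
  9 to go: {0,3,4,5,6,7,8,9,10} 4  {2,3,4,5,6,7,8,9,10} 1
  if 0:e drops first: 1 orders
  if 1:o drops first: 5 orders
heap linearizations: 6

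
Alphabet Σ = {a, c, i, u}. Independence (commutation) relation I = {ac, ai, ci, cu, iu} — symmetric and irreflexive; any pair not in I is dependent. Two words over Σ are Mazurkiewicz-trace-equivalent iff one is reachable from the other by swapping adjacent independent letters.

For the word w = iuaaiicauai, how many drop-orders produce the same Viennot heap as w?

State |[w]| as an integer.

#0=i has no predecessor
#1=u has no predecessor
#2=a depends on [1:u]
#3=a depends on [2:a]
#4=i depends on [0:i]
#5=i depends on [4:i]
#6=c has no predecessor
#7=a depends on [3:a]
#8=u depends on [7:a]
#9=a depends on [8:u]
#10=i depends on [5:i]
sources: [0:i, 1:u, 6:c]
N(rest) = Σ N(rest − s) over sources s of rest; N(one piece) = 1:
  size 1 → [6]=1  [9]=1  [10]=1
  size 2 → [5,10]=1  [6,9]=2  [6,10]=2  [8,9]=1  [9,10]=2
  size 3 → [4,5,10]=1  [5,6,10]=3  [5,9,10]=3  [6,8,9]=3  [6,9,10]=6  [7,8,9]=1  [8,9,10]=3
  size 4 → [0,4,5,10]=1  [3,7,8,9]=1  [4,5,6,10]=4  [4,5,9,10]=4  [5,6,9,10]=12  [5,8,9,10]=6  [6,7,8,9]=4  [6,8,9,10]=12  [7,8,9,10]=4
  size 5 → [0,4,5,6,10]=5  [0,4,5,9,10]=5  [2,3,7,8,9]=1  [3,6,7,8,9]=5  [3,7,8,9,10]=5  [4,5,6,9,10]=20  [4,5,8,9,10]=10  [5,6,8,9,10]=30  [5,7,8,9,10]=10  [6,7,8,9,10]=20
  size 6 → [0,4,5,6,9,10]=30  [0,4,5,8,9,10]=15  [1,2,3,7,8,9]=1  [2,3,6,7,8,9]=6  [2,3,7,8,9,10]=6  [3,5,7,8,9,10]=15  [3,6,7,8,9,10]=30  [4,5,6,8,9,10]=60  [4,5,7,8,9,10]=20  [5,6,7,8,9,10]=60
  size 7 → [0,4,5,6,8,9,10]=105  [0,4,5,7,8,9,10]=35  [1,2,3,6,7,8,9]=7  [1,2,3,7,8,9,10]=7  [2,3,5,7,8,9,10]=21  [2,3,6,7,8,9,10]=42  [3,4,5,7,8,9,10]=35  [3,5,6,7,8,9,10]=105  [4,5,6,7,8,9,10]=140
  size 8 → [0,3,4,5,7,8,9,10]=70  [0,4,5,6,7,8,9,10]=280  [1,2,3,5,7,8,9,10]=28  [1,2,3,6,7,8,9,10]=56  [2,3,4,5,7,8,9,10]=56  [2,3,5,6,7,8,9,10]=168  [3,4,5,6,7,8,9,10]=280
  size 9 → [0,2,3,4,5,7,8,9,10]=126  [0,3,4,5,6,7,8,9,10]=630  [1,2,3,4,5,7,8,9,10]=84  [1,2,3,5,6,7,8,9,10]=252  [2,3,4,5,6,7,8,9,10]=504
  first=0(i) contributes 840
  first=1(u) contributes 1260
  first=6(c) contributes 210
|[w]| = 2310

2310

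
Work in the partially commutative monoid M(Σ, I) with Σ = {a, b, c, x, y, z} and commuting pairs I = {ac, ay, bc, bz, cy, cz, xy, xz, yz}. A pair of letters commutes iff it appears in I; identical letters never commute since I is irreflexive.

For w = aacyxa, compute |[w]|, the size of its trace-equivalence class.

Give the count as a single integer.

18

0(a) covers ∅
1(a) covers 0:a
2(c) covers ∅
3(y) covers ∅
4(x) covers 1:a, 2:c
5(a) covers 4:x
floor of heap: 0:a, 2:c, 3:y
completions by unplaced set U, small U first (add the entries for U minus each lowest piece of U):
  |U|=1: {3}:1  {5}:1
  |U|=2: {3,5}:2  {4,5}:1
  |U|=3: {1,4,5}:1  {2,4,5}:1  {3,4,5}:3
  |U|=4: {0,1,4,5}:1  {1,2,4,5}:2  {1,3,4,5}:4  {2,3,4,5}:4
  start at 0(a): 10
  start at 2(c): 5
  start at 3(y): 3
sum over floor = 18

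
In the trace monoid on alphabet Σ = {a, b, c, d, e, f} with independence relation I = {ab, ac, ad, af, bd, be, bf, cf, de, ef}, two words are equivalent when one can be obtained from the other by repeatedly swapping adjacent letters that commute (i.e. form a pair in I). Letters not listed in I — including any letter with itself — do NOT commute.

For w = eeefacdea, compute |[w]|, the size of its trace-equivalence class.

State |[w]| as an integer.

47

0(e) covers ∅
1(e) covers 0:e
2(e) covers 1:e
3(f) covers ∅
4(a) covers 2:e
5(c) covers 2:e
6(d) covers 3:f, 5:c
7(e) covers 4:a, 5:c
8(a) covers 7:e
floor of heap: 0:e, 3:f
completions by unplaced set U, small U first (add the entries for U minus each lowest piece of U):
  |U|=1: {6}:1  {8}:1
  |U|=2: {3,6}:1  {6,8}:2  {7,8}:1
  |U|=3: {3,6,8}:3  {4,7,8}:1  {6,7,8}:3
  |U|=4: {3,6,7,8}:6  {4,6,7,8}:4  {5,6,7,8}:3
  |U|=5: {3,4,6,7,8}:10  {3,5,6,7,8}:9  {4,5,6,7,8}:7
  |U|=6: {2,4,5,6,7,8}:7  {3,4,5,6,7,8}:26
  |U|=7: {1,2,4,5,6,7,8}:7  {2,3,4,5,6,7,8}:33
  start at 0(e): 40
  start at 3(f): 7
sum over floor = 47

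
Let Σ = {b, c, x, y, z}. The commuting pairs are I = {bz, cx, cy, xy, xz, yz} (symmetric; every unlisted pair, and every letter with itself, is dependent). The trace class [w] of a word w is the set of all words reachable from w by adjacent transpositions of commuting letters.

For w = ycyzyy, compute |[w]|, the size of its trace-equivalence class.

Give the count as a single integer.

0(y) covers ∅
1(c) covers ∅
2(y) covers 0:y
3(z) covers 1:c
4(y) covers 2:y
5(y) covers 4:y
floor of heap: 0:y, 1:c
completions by unplaced set U, small U first (add the entries for U minus each lowest piece of U):
  |U|=1: {3}:1  {5}:1
  |U|=2: {1,3}:1  {3,5}:2  {4,5}:1
  |U|=3: {1,3,5}:3  {2,4,5}:1  {3,4,5}:3
  |U|=4: {0,2,4,5}:1  {1,3,4,5}:6  {2,3,4,5}:4
  start at 0(y): 10
  start at 1(c): 5
sum over floor = 15

15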